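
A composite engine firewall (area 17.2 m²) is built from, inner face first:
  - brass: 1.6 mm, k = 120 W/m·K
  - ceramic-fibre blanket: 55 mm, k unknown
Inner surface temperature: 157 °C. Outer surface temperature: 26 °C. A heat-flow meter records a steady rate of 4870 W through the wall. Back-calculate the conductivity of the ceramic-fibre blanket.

k ≈ 0.119 W/(m·K)

Thermal resistances in series:
R_brass = L/(kA) = 0.0016/(120×17.2) = 7.752×10^-7 K/W
Sum of known resistances R_other = 7.752×10^-7 K/W
Total R = ΔT/Q = 131/4870 = 0.0269 K/W
R_ceramic-fibre blanket = R_total − R_other = 0.0269 K/W
k = L/(R·A) = 0.055/(0.0269×17.2)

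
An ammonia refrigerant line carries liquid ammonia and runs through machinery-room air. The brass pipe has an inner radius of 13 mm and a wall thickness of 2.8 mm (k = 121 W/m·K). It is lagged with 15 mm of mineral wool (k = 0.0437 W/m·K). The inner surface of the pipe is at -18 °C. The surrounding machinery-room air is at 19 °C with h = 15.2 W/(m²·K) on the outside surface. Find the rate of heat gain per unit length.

Per-layer cylindrical resistances, series-summed:
R_brass pipe wall = ln(15.8/13)/(2π×121×1) = 2.566×10^-4 K/W
R_mineral wool = ln(30.8/15.8)/(2π×0.0437×1) = 2.431 K/W
R_outer film = 1/(h_o·2πr_oL) = 1/(15.2×2π×0.0308×1) = 0.34 K/W
R_total = 2.771 K/W
Q = ΔT/R_total = 37/2.771

q′ ≈ 13.4 W/m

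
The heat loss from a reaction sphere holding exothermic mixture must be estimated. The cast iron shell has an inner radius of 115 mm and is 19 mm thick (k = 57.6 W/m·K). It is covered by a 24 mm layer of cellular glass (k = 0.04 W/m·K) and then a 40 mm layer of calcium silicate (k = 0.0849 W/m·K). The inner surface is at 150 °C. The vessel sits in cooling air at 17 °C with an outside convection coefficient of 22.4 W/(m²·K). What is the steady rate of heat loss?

Q ≈ 37.5 W

Spherical conduction: R = (1/r_in − 1/r_out)/(4πk) per layer; series-sum.
R_cast iron shell = (1/0.115 − 1/0.134)/(4π×57.6) = 0.001703 K/W
R_cellular glass = (1/0.134 − 1/0.158)/(4π×0.04) = 2.255 K/W
R_calcium silicate = (1/0.158 − 1/0.198)/(4π×0.0849) = 1.198 K/W
R_outer film = 1/(h·4πr_o²) = 1/(22.4×4π×0.198²) = 0.09062 K/W
R_total = 3.546 K/W
Q = ΔT/R_total = 133/3.546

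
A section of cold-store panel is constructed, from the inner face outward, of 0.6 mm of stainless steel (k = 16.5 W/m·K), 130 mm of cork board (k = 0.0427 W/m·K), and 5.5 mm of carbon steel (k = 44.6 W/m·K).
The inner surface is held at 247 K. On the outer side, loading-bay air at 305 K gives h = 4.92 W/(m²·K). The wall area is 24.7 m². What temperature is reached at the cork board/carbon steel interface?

T ≈ 301 K

Using the resistance-network approach (series):
R_stainless steel = L/(kA) = 0.0006/(16.5×24.7) = 1.472×10^-6 K/W
R_cork board = L/(kA) = 0.13/(0.0427×24.7) = 0.1233 K/W
R_carbon steel = L/(kA) = 0.0055/(44.6×24.7) = 4.993×10^-6 K/W
R_outer film = 1/(h_o·A) = 1/(4.92×24.7) = 0.008229 K/W
R_total = 0.1315 K/W;  Q = ΔT/R_total = 58/0.1315 = 441.1 W
T_interface = T_inner + Q·ΣR(inner→interface) = 247 + 441×0.1233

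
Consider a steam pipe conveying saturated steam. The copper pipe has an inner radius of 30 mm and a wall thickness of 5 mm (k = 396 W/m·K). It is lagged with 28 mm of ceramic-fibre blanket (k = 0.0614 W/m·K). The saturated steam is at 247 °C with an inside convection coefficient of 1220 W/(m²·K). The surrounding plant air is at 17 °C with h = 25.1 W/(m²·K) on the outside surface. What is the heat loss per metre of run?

Cylindrical conduction, so R = ln(r₂/r₁)/(2πkL) per layer, in series:
R_inner film = 1/(h_i·2πr₁L) = 1/(1220×2π×0.03×1) = 0.004348 K/W
R_copper pipe wall = ln(35/30)/(2π×396×1) = 6.195×10^-5 K/W
R_ceramic-fibre blanket = ln(63/35)/(2π×0.0614×1) = 1.524 K/W
R_outer film = 1/(h_o·2πr_oL) = 1/(25.1×2π×0.063×1) = 0.1006 K/W
R_total = 1.629 K/W
Q = ΔT/R_total = 230/1.629

q′ ≈ 141 W/m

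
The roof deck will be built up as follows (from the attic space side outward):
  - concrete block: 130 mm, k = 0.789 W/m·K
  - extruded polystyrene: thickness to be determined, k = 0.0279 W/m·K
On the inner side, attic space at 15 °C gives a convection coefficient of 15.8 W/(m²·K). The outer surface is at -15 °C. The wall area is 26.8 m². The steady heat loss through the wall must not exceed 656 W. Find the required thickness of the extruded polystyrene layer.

Thermal resistances in series:
R_inner film = 1/(h_i·A) = 1/(15.8×26.8) = 0.002362 K/W
R_concrete block = L/(kA) = 0.13/(0.789×26.8) = 0.006148 K/W
Sum of the known resistances R_other = 0.00851 K/W
Required total resistance R_tot = ΔT/Q_allow = 30/656 = 0.04573 K/W
R_extruded polystyrene = R_tot − R_other = 0.03722 K/W
L = R·k·A = 0.03722×0.0279×26.8

L ≈ 27.8 mm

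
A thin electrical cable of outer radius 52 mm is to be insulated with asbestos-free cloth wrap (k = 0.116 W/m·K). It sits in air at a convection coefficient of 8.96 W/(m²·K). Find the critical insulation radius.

For a cylinder r_cr = k/h = 0.116/8.96
r_cr = 12.9 mm; since the bare radius (52 mm) is above r_cr, any added insulation will reduce heat loss.

r_cr ≈ 12.9 mm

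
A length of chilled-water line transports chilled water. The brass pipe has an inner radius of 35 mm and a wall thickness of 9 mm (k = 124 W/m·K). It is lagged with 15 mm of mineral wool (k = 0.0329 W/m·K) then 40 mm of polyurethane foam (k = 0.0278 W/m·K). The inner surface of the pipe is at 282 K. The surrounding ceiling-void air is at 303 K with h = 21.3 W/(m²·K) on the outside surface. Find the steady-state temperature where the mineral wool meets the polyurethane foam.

For a radial system each layer contributes R = ln(r_out/r_in)/(2πkL); films add R = 1/(hA).
R_brass pipe wall = ln(44/35)/(2π×124×1) = 2.937×10^-4 K/W
R_mineral wool = ln(59/44)/(2π×0.0329×1) = 1.419 K/W
R_polyurethane foam = ln(99/59)/(2π×0.0278×1) = 2.963 K/W
R_outer film = 1/(h_o·2πr_oL) = 1/(21.3×2π×0.099×1) = 0.07548 K/W
R_total = 4.458 K/W
Q = ΔT/R_total = 21/4.458
Q = 4.71 W/m
T_interface = T_inner + Q·ΣR(inner→interface) = 282 + 4.71×1.419

T ≈ 289 K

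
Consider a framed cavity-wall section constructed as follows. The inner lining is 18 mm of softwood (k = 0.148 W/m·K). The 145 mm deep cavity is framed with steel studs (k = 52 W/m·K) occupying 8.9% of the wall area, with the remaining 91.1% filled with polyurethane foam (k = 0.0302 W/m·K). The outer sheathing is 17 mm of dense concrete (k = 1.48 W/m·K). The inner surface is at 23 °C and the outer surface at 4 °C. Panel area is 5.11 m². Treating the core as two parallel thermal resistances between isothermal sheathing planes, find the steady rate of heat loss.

Sheathing layers in series; stud and cavity paths in parallel between them.
R_inner = 0.018/(0.148×5.11) = 0.0238 K/W
R_stud  = 0.145/(52×0.089×5.11) = 0.006131 K/W
R_cav   = 0.145/(0.0302×0.911×5.11) = 1.031 K/W
1/R_core = 1/R_stud + 1/R_cav → R_core = 0.006095 K/W
R_outer = 0.017/(1.48×5.11) = 0.002248 K/W
R_total = 0.03214 K/W
Q = ΔT/R_total = 19/0.03214

Q ≈ 591 W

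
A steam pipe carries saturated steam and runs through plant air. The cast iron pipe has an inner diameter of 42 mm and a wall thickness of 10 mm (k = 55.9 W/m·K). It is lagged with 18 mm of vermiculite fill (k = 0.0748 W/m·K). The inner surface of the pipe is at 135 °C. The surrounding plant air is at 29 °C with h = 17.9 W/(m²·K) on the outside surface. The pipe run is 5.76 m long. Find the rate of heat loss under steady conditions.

Radial resistances (cylindrical: R_cond = ln(r_o/r_i)/(2πkL), R_conv = 1/(h·2πrL)):
R_cast iron pipe wall = ln(31/21)/(2π×55.9×5.76) = 1.925×10^-4 K/W
R_vermiculite fill = ln(49/31)/(2π×0.0748×5.76) = 0.1691 K/W
R_outer film = 1/(h_o·2πr_oL) = 1/(17.9×2π×0.049×5.76) = 0.0315 K/W
R_total = 0.2008 K/W
Q = ΔT/R_total = 106/0.2008

Q ≈ 528 W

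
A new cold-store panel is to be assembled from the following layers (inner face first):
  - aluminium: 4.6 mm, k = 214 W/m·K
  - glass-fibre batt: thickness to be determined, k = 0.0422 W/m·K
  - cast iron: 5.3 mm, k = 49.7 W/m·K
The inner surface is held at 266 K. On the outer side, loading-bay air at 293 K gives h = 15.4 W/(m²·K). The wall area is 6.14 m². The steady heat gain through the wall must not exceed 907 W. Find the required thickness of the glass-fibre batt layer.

Series thermal resistances:
R_aluminium = L/(kA) = 0.0046/(214×6.14) = 3.501×10^-6 K/W
R_cast iron = L/(kA) = 0.0053/(49.7×6.14) = 1.737×10^-5 K/W
R_outer film = 1/(h_o·A) = 1/(15.4×6.14) = 0.01058 K/W
Sum of the known resistances R_other = 0.0106 K/W
Required total resistance R_tot = ΔT/Q_allow = 27/907 = 0.02977 K/W
R_glass-fibre batt = R_tot − R_other = 0.01917 K/W
L = R·k·A = 0.01917×0.0422×6.14

L ≈ 4.97 mm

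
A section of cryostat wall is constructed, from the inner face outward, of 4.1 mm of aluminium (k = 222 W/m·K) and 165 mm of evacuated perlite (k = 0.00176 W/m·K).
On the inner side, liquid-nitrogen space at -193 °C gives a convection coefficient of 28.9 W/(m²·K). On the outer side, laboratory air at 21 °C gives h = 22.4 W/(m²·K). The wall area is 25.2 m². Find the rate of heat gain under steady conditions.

Q ≈ 57.5 W

Treating each layer as a thermal resistance in series:
R_inner film = 1/(h_i·A) = 1/(28.9×25.2) = 0.001373 K/W
R_aluminium = L/(kA) = 0.0041/(222×25.2) = 7.329×10^-7 K/W
R_evacuated perlite = L/(kA) = 0.165/(0.00176×25.2) = 3.72 K/W
R_outer film = 1/(h_o·A) = 1/(22.4×25.2) = 0.001772 K/W
R_total = 3.723 K/W
Q = ΔT / R_total = 214 / 3.723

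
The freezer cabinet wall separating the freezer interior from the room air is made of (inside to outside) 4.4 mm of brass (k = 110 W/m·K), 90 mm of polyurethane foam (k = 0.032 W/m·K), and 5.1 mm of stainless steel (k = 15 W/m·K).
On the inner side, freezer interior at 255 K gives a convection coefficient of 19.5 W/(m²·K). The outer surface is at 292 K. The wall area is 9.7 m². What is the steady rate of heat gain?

Thermal resistances in series:
R_inner film = 1/(h_i·A) = 1/(19.5×9.7) = 0.005287 K/W
R_brass = L/(kA) = 0.0044/(110×9.7) = 4.124×10^-6 K/W
R_polyurethane foam = L/(kA) = 0.09/(0.032×9.7) = 0.2899 K/W
R_stainless steel = L/(kA) = 0.0051/(15×9.7) = 3.505×10^-5 K/W
R_total = 0.2953 K/W
Q = ΔT / R_total = 37 / 0.2953

Q ≈ 125 W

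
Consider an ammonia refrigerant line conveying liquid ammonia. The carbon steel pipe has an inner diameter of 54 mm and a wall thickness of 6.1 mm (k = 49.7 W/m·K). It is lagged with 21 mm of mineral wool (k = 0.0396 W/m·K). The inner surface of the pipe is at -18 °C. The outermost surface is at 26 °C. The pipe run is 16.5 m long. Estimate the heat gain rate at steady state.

Per-layer cylindrical resistances, series-summed:
R_carbon steel pipe wall = ln(33.1/27)/(2π×49.7×16.5) = 3.953×10^-5 K/W
R_mineral wool = ln(54.1/33.1)/(2π×0.0396×16.5) = 0.1197 K/W
R_total = 0.1197 K/W
Q = ΔT/R_total = 44/0.1197

Q ≈ 368 W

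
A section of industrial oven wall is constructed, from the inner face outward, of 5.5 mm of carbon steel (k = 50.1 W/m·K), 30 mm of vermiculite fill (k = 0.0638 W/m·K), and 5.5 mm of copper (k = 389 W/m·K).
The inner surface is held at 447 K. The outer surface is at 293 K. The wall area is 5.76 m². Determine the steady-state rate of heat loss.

Q ≈ 1890 W

Treating each layer as a thermal resistance in series:
R_carbon steel = L/(kA) = 0.0055/(50.1×5.76) = 1.906×10^-5 K/W
R_vermiculite fill = L/(kA) = 0.03/(0.0638×5.76) = 0.08164 K/W
R_copper = L/(kA) = 0.0055/(389×5.76) = 2.455×10^-6 K/W
R_total = 0.08166 K/W
Q = ΔT / R_total = 154 / 0.08166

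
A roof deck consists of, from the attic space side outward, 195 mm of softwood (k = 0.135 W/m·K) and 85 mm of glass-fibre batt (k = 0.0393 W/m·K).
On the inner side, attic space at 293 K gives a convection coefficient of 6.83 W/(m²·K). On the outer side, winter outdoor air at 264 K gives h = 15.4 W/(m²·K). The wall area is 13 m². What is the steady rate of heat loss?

Series thermal resistances:
R_inner film = 1/(h_i·A) = 1/(6.83×13) = 0.01126 K/W
R_softwood = L/(kA) = 0.195/(0.135×13) = 0.1111 K/W
R_glass-fibre batt = L/(kA) = 0.085/(0.0393×13) = 0.1664 K/W
R_outer film = 1/(h_o·A) = 1/(15.4×13) = 0.004995 K/W
R_total = 0.2937 K/W
Q = ΔT / R_total = 29 / 0.2937

Q ≈ 98.7 W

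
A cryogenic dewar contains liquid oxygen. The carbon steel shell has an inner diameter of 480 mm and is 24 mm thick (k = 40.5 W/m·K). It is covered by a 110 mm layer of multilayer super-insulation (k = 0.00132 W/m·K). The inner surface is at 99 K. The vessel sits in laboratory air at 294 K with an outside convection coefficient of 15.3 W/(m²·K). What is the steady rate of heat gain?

Q ≈ 2.9 W

Each spherical layer contributes R = (1/r_i − 1/r_o)/(4πk):
R_carbon steel shell = (1/0.24 − 1/0.264)/(4π×40.5) = 7.443×10^-4 K/W
R_multilayer super-insulation = (1/0.264 − 1/0.374)/(4π×0.00132) = 67.16 K/W
R_outer film = 1/(h·4πr_o²) = 1/(15.3×4π×0.374²) = 0.03718 K/W
R_total = 67.2 K/W
Q = ΔT/R_total = 195/67.2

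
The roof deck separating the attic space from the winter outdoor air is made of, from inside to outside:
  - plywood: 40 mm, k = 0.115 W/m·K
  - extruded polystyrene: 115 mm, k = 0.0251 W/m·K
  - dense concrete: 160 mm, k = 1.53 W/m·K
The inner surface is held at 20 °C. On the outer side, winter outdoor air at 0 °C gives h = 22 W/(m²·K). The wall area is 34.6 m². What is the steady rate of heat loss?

Q ≈ 136 W

Treating each layer as a thermal resistance in series:
R_plywood = L/(kA) = 0.04/(0.115×34.6) = 0.01005 K/W
R_extruded polystyrene = L/(kA) = 0.115/(0.0251×34.6) = 0.1324 K/W
R_dense concrete = L/(kA) = 0.16/(1.53×34.6) = 0.003022 K/W
R_outer film = 1/(h_o·A) = 1/(22×34.6) = 0.001314 K/W
R_total = 0.1468 K/W
Q = ΔT / R_total = 20 / 0.1468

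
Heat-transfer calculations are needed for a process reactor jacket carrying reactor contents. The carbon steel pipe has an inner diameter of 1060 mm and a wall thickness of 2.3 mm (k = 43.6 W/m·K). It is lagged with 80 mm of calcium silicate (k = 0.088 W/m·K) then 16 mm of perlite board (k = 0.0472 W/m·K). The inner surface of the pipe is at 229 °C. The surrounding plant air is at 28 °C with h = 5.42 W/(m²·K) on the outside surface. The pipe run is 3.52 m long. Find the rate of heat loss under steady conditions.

Cylindrical conduction, so R = ln(r₂/r₁)/(2πkL) per layer, in series:
R_carbon steel pipe wall = ln(532.3/530)/(2π×43.6×3.52) = 4.491×10^-6 K/W
R_calcium silicate = ln(612.3/532.3)/(2π×0.088×3.52) = 0.07194 K/W
R_perlite board = ln(628.3/612.3)/(2π×0.0472×3.52) = 0.02471 K/W
R_outer film = 1/(h_o·2πr_oL) = 1/(5.42×2π×0.6283×3.52) = 0.01328 K/W
R_total = 0.1099 K/W
Q = ΔT/R_total = 201/0.1099

Q ≈ 1830 W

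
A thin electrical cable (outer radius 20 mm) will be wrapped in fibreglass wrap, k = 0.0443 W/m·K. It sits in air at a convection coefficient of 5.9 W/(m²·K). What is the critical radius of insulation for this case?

r_cr ≈ 7.51 mm

For a cylinder r_cr = k/h = 0.0443/5.9
r_cr = 7.51 mm; since the bare radius (20 mm) is above r_cr, any added insulation will reduce heat loss.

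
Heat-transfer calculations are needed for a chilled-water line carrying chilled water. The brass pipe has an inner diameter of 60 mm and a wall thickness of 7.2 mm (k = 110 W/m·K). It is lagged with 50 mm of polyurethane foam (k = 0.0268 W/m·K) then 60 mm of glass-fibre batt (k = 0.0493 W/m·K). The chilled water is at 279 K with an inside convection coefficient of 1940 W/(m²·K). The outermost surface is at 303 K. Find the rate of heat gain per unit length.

Per-layer cylindrical resistances, series-summed:
R_inner film = 1/(h_i·2πr₁L) = 1/(1940×2π×0.03×1) = 0.002735 K/W
R_brass pipe wall = ln(37.2/30)/(2π×110×1) = 3.112×10^-4 K/W
R_polyurethane foam = ln(87.2/37.2)/(2π×0.0268×1) = 5.059 K/W
R_glass-fibre batt = ln(147.2/87.2)/(2π×0.0493×1) = 1.69 K/W
R_total = 6.752 K/W
Q = ΔT/R_total = 24/6.752

q′ ≈ 3.55 W/m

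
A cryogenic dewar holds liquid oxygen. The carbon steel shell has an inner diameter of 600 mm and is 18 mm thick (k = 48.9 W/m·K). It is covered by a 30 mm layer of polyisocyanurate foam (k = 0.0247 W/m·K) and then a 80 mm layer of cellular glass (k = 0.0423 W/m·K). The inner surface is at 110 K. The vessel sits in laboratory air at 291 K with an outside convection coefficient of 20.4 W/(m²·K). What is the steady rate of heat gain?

Q ≈ 95 W

Each spherical layer contributes R = (1/r_i − 1/r_o)/(4πk):
R_carbon steel shell = (1/0.3 − 1/0.318)/(4π×48.9) = 3.07×10^-4 K/W
R_polyisocyanurate foam = (1/0.318 − 1/0.348)/(4π×0.0247) = 0.8734 K/W
R_cellular glass = (1/0.348 − 1/0.428)/(4π×0.0423) = 1.01 K/W
R_outer film = 1/(h·4πr_o²) = 1/(20.4×4π×0.428²) = 0.02129 K/W
R_total = 1.905 K/W
Q = ΔT/R_total = 181/1.905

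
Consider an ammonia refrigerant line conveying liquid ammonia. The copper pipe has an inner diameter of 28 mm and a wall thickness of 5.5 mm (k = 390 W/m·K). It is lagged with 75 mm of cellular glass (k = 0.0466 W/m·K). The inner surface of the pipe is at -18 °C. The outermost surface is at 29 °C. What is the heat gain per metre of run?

Per-layer cylindrical resistances, series-summed:
R_copper pipe wall = ln(19.5/14)/(2π×390×1) = 1.352×10^-4 K/W
R_cellular glass = ln(94.5/19.5)/(2π×0.0466×1) = 5.39 K/W
R_total = 5.39 K/W
Q = ΔT/R_total = 47/5.39

q′ ≈ 8.72 W/m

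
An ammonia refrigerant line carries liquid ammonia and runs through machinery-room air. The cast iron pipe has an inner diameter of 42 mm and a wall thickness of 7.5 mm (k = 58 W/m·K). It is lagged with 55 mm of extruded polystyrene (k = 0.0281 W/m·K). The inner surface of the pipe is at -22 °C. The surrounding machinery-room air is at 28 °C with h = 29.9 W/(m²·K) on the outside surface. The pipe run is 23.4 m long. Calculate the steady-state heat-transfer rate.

Q ≈ 190 W

Radial resistances (cylindrical: R_cond = ln(r_o/r_i)/(2πkL), R_conv = 1/(h·2πrL)):
R_cast iron pipe wall = ln(28.5/21)/(2π×58×23.4) = 3.581×10^-5 K/W
R_extruded polystyrene = ln(83.5/28.5)/(2π×0.0281×23.4) = 0.2602 K/W
R_outer film = 1/(h_o·2πr_oL) = 1/(29.9×2π×0.0835×23.4) = 0.002724 K/W
R_total = 0.2629 K/W
Q = ΔT/R_total = 50/0.2629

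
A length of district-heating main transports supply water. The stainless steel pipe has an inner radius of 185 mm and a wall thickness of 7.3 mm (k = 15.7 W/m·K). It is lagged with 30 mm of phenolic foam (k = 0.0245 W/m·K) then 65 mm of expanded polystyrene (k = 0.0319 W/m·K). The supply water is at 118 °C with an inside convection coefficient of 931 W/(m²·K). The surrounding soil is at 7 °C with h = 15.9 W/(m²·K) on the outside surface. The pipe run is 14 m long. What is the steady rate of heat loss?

Q ≈ 688 W

For a radial system each layer contributes R = ln(r_out/r_in)/(2πkL); films add R = 1/(hA).
R_inner film = 1/(h_i·2πr₁L) = 1/(931×2π×0.185×14) = 6.6×10^-5 K/W
R_stainless steel pipe wall = ln(192.3/185)/(2π×15.7×14) = 2.802×10^-5 K/W
R_phenolic foam = ln(222.3/192.3)/(2π×0.0245×14) = 0.06727 K/W
R_expanded polystyrene = ln(287.3/222.3)/(2π×0.0319×14) = 0.09141 K/W
R_outer film = 1/(h_o·2πr_oL) = 1/(15.9×2π×0.2873×14) = 0.002489 K/W
R_total = 0.1613 K/W
Q = ΔT/R_total = 111/0.1613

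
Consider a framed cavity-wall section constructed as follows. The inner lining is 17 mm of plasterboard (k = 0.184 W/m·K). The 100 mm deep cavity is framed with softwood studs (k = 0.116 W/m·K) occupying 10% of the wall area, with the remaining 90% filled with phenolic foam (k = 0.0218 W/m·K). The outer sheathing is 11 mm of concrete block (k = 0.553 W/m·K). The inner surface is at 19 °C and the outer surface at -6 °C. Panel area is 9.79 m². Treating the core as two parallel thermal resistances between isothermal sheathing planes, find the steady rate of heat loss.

Q ≈ 73.8 W

Sheathing layers in series; stud and cavity paths in parallel between them.
R_inner = 0.017/(0.184×9.79) = 0.009437 K/W
R_stud  = 0.1/(0.116×0.1×9.79) = 0.8806 K/W
R_cav   = 0.1/(0.0218×0.9×9.79) = 0.5206 K/W
1/R_core = 1/R_stud + 1/R_cav → R_core = 0.3272 K/W
R_outer = 0.011/(0.553×9.79) = 0.002032 K/W
R_total = 0.3386 K/W
Q = ΔT/R_total = 25/0.3386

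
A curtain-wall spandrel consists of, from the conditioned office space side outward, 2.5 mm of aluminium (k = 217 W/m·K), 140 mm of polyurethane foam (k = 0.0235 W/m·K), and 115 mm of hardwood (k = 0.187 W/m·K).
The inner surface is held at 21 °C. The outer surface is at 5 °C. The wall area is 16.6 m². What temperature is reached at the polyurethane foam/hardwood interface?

Series thermal resistances:
R_aluminium = L/(kA) = 0.0025/(217×16.6) = 6.94×10^-7 K/W
R_polyurethane foam = L/(kA) = 0.14/(0.0235×16.6) = 0.3589 K/W
R_hardwood = L/(kA) = 0.115/(0.187×16.6) = 0.03705 K/W
R_total = 0.3959 K/W;  Q = ΔT/R_total = 16/0.3959 = 40.41 W
T_interface = T_inner − Q·ΣR(inner→interface) = 21 − 40.4×0.3589

T ≈ 6.5 °C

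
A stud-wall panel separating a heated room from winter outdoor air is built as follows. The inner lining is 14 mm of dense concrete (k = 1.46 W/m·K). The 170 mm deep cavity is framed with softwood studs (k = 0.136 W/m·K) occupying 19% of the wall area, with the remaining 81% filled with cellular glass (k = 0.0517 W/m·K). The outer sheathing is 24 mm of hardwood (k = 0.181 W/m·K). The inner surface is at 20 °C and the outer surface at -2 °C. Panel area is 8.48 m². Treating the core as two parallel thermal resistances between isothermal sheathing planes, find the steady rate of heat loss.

Q ≈ 70.3 W

Sheathing layers in series; stud and cavity paths in parallel between them.
R_inner = 0.014/(1.46×8.48) = 0.001131 K/W
R_stud  = 0.17/(0.136×0.19×8.48) = 0.7758 K/W
R_cav   = 0.17/(0.0517×0.81×8.48) = 0.4787 K/W
1/R_core = 1/R_stud + 1/R_cav → R_core = 0.296 K/W
R_outer = 0.024/(0.181×8.48) = 0.01564 K/W
R_total = 0.3128 K/W
Q = ΔT/R_total = 22/0.3128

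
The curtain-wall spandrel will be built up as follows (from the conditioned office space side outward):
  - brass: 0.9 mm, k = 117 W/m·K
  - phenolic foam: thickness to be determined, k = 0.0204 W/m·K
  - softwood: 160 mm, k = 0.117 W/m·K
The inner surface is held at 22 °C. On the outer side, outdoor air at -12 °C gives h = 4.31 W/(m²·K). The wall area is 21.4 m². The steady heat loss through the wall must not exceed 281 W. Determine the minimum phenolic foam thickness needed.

L ≈ 20.2 mm

Using the resistance-network approach (series):
R_brass = L/(kA) = 0.0009/(117×21.4) = 3.595×10^-7 K/W
R_softwood = L/(kA) = 0.16/(0.117×21.4) = 0.0639 K/W
R_outer film = 1/(h_o·A) = 1/(4.31×21.4) = 0.01084 K/W
Sum of the known resistances R_other = 0.07475 K/W
Required total resistance R_tot = ΔT/Q_allow = 34/281 = 0.121 K/W
R_phenolic foam = R_tot − R_other = 0.04625 K/W
L = R·k·A = 0.04625×0.0204×21.4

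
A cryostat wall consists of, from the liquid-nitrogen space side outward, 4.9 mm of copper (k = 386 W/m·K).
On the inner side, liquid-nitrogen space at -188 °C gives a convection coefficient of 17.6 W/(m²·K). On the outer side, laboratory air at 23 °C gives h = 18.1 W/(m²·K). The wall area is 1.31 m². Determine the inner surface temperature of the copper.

Series thermal resistances:
R_inner film = 1/(h_i·A) = 1/(17.6×1.31) = 0.04337 K/W
R_copper = L/(kA) = 0.0049/(386×1.31) = 9.69×10^-6 K/W
R_outer film = 1/(h_o·A) = 1/(18.1×1.31) = 0.04217 K/W
R_total = 0.08556 K/W;  Q = ΔT/R_total = 211/0.08556 = 2466 W
T_interface = T_inner + Q·ΣR(inner→interface) = -188 + 2470×0.04337

T ≈ -81 °C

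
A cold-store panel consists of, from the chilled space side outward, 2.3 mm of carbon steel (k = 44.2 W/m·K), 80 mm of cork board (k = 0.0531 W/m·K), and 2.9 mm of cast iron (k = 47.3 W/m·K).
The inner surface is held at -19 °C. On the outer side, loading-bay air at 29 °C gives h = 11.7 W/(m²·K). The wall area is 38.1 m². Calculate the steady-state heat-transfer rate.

Using the resistance-network approach (series):
R_carbon steel = L/(kA) = 0.0023/(44.2×38.1) = 1.366×10^-6 K/W
R_cork board = L/(kA) = 0.08/(0.0531×38.1) = 0.03954 K/W
R_cast iron = L/(kA) = 0.0029/(47.3×38.1) = 1.609×10^-6 K/W
R_outer film = 1/(h_o·A) = 1/(11.7×38.1) = 0.002243 K/W
R_total = 0.04179 K/W
Q = ΔT / R_total = 48 / 0.04179

Q ≈ 1150 W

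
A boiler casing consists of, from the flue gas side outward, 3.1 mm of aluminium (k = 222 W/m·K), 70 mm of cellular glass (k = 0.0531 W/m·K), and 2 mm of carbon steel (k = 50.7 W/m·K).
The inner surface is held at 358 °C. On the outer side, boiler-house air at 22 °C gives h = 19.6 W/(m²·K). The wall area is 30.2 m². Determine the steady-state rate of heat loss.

Thermal resistances in series:
R_aluminium = L/(kA) = 0.0031/(222×30.2) = 4.624×10^-7 K/W
R_cellular glass = L/(kA) = 0.07/(0.0531×30.2) = 0.04365 K/W
R_carbon steel = L/(kA) = 0.002/(50.7×30.2) = 1.306×10^-6 K/W
R_outer film = 1/(h_o·A) = 1/(19.6×30.2) = 0.001689 K/W
R_total = 0.04534 K/W
Q = ΔT / R_total = 336 / 0.04534

Q ≈ 7410 W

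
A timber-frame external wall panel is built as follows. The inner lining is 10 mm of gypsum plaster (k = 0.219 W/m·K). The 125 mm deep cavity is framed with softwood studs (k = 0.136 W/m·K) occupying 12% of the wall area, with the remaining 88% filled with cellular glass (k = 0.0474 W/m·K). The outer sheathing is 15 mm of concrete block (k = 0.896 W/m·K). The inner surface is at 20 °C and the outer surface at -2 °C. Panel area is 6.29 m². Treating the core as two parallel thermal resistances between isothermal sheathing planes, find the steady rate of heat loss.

Sheathing layers in series; stud and cavity paths in parallel between them.
R_inner = 0.01/(0.219×6.29) = 0.007259 K/W
R_stud  = 0.125/(0.136×0.12×6.29) = 1.218 K/W
R_cav   = 0.125/(0.0474×0.88×6.29) = 0.4764 K/W
1/R_core = 1/R_stud + 1/R_cav → R_core = 0.3424 K/W
R_outer = 0.015/(0.896×6.29) = 0.002662 K/W
R_total = 0.3524 K/W
Q = ΔT/R_total = 22/0.3524

Q ≈ 62.4 W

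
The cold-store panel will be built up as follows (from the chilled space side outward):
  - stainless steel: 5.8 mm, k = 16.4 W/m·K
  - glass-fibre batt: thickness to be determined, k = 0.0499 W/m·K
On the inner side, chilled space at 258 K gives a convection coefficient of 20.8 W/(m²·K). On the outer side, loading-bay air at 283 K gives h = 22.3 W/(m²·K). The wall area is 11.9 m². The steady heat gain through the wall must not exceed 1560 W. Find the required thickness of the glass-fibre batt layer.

Treating each layer as a thermal resistance in series:
R_inner film = 1/(h_i·A) = 1/(20.8×11.9) = 0.00404 K/W
R_stainless steel = L/(kA) = 0.0058/(16.4×11.9) = 2.972×10^-5 K/W
R_outer film = 1/(h_o·A) = 1/(22.3×11.9) = 0.003768 K/W
Sum of the known resistances R_other = 0.007838 K/W
Required total resistance R_tot = ΔT/Q_allow = 25/1560 = 0.01603 K/W
R_glass-fibre batt = R_tot − R_other = 0.008188 K/W
L = R·k·A = 0.008188×0.0499×11.9

L ≈ 4.86 mm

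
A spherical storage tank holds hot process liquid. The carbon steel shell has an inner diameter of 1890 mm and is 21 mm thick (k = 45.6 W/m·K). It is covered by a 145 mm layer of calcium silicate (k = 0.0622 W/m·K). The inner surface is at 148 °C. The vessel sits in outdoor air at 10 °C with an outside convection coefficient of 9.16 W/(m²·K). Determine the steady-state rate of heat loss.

Q ≈ 767 W

Each spherical layer contributes R = (1/r_i − 1/r_o)/(4πk):
R_carbon steel shell = (1/0.945 − 1/0.966)/(4π×45.6) = 4.015×10^-5 K/W
R_calcium silicate = (1/0.966 − 1/1.111)/(4π×0.0622) = 0.1729 K/W
R_outer film = 1/(h·4πr_o²) = 1/(9.16×4π×1.111²) = 0.007038 K/W
R_total = 0.1799 K/W
Q = ΔT/R_total = 138/0.1799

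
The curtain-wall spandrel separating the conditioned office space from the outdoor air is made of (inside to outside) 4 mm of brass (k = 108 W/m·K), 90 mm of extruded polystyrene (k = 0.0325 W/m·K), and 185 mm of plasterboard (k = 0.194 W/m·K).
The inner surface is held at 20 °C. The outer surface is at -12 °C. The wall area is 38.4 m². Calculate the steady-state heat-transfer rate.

Q ≈ 330 W

Model the wall as resistances in series:
R_brass = L/(kA) = 0.004/(108×38.4) = 9.645×10^-7 K/W
R_extruded polystyrene = L/(kA) = 0.09/(0.0325×38.4) = 0.07212 K/W
R_plasterboard = L/(kA) = 0.185/(0.194×38.4) = 0.02483 K/W
R_total = 0.09695 K/W
Q = ΔT / R_total = 32 / 0.09695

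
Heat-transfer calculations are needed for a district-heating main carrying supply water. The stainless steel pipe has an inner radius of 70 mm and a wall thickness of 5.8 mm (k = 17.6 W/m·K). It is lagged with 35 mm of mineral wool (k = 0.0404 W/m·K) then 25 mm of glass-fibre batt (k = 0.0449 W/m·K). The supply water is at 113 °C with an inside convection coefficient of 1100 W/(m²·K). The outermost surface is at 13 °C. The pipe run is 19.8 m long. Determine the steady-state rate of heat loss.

Q ≈ 892 W

Per-layer cylindrical resistances, series-summed:
R_inner film = 1/(h_i·2πr₁L) = 1/(1100×2π×0.07×19.8) = 1.044×10^-4 K/W
R_stainless steel pipe wall = ln(75.8/70)/(2π×17.6×19.8) = 3.636×10^-5 K/W
R_mineral wool = ln(110.8/75.8)/(2π×0.0404×19.8) = 0.07553 K/W
R_glass-fibre batt = ln(135.8/110.8)/(2π×0.0449×19.8) = 0.03642 K/W
R_total = 0.1121 K/W
Q = ΔT/R_total = 100/0.1121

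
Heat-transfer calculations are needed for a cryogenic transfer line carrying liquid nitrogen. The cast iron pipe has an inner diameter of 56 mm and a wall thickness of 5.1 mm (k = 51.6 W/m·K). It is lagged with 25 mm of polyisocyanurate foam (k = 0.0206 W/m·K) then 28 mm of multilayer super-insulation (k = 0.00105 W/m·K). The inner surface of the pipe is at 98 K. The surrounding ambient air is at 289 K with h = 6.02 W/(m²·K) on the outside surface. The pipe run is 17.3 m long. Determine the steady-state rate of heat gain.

Treating each annulus and film as a series resistance:
R_cast iron pipe wall = ln(33.1/28)/(2π×51.6×17.3) = 2.983×10^-5 K/W
R_polyisocyanurate foam = ln(58.1/33.1)/(2π×0.0206×17.3) = 0.2513 K/W
R_multilayer super-insulation = ln(86.1/58.1)/(2π×0.00105×17.3) = 3.446 K/W
R_outer film = 1/(h_o·2πr_oL) = 1/(6.02×2π×0.0861×17.3) = 0.01775 K/W
R_total = 3.715 K/W
Q = ΔT/R_total = 191/3.715

Q ≈ 51.4 W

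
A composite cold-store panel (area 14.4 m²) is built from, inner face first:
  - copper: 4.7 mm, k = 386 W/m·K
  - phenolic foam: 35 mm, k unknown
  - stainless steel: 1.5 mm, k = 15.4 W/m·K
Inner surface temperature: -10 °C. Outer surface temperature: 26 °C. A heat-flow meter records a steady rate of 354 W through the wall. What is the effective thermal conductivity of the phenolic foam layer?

Using the resistance-network approach (series):
R_copper = L/(kA) = 0.0047/(386×14.4) = 8.456×10^-7 K/W
R_stainless steel = L/(kA) = 0.0015/(15.4×14.4) = 6.764×10^-6 K/W
Sum of known resistances R_other = 7.61×10^-6 K/W
Total R = ΔT/Q = 36/354 = 0.1017 K/W
R_phenolic foam = R_total − R_other = 0.1017 K/W
k = L/(R·A) = 0.035/(0.1017×14.4)

k ≈ 0.0239 W/(m·K)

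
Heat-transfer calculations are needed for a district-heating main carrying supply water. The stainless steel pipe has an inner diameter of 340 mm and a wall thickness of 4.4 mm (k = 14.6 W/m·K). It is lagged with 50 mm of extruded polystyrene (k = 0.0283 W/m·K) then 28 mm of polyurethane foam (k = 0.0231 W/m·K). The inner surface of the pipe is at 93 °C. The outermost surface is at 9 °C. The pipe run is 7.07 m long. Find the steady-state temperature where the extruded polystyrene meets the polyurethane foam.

T ≈ 39.5 °C

Per-layer cylindrical resistances, series-summed:
R_stainless steel pipe wall = ln(174.4/170)/(2π×14.6×7.07) = 3.94×10^-5 K/W
R_extruded polystyrene = ln(224.4/174.4)/(2π×0.0283×7.07) = 0.2005 K/W
R_polyurethane foam = ln(252.4/224.4)/(2π×0.0231×7.07) = 0.1146 K/W
R_total = 0.3151 K/W
Q = ΔT/R_total = 84/0.3151
Q = 267 W
T_interface = T_inner − Q·ΣR(inner→interface) = 93 − 267×0.2006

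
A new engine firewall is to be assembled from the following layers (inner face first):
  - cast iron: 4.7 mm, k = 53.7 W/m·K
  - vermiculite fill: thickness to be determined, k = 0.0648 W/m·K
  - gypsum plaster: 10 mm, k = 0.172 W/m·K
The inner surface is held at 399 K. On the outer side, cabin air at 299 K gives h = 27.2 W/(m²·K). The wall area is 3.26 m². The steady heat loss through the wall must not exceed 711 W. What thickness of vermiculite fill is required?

Thermal resistances in series:
R_cast iron = L/(kA) = 0.0047/(53.7×3.26) = 2.685×10^-5 K/W
R_gypsum plaster = L/(kA) = 0.01/(0.172×3.26) = 0.01783 K/W
R_outer film = 1/(h_o·A) = 1/(27.2×3.26) = 0.01128 K/W
Sum of the known resistances R_other = 0.02914 K/W
Required total resistance R_tot = ΔT/Q_allow = 100/711 = 0.1406 K/W
R_vermiculite fill = R_tot − R_other = 0.1115 K/W
L = R·k·A = 0.1115×0.0648×3.26

L ≈ 23.6 mm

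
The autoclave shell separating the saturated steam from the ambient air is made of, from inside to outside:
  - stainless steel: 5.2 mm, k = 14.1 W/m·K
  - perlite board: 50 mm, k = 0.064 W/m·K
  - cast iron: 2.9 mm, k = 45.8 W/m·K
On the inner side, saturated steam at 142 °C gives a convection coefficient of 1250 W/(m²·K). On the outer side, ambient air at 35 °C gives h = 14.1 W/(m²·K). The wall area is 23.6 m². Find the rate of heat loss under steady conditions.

Using the resistance-network approach (series):
R_inner film = 1/(h_i·A) = 1/(1250×23.6) = 3.39×10^-5 K/W
R_stainless steel = L/(kA) = 0.0052/(14.1×23.6) = 1.563×10^-5 K/W
R_perlite board = L/(kA) = 0.05/(0.064×23.6) = 0.0331 K/W
R_cast iron = L/(kA) = 0.0029/(45.8×23.6) = 2.683×10^-6 K/W
R_outer film = 1/(h_o·A) = 1/(14.1×23.6) = 0.003005 K/W
R_total = 0.03616 K/W
Q = ΔT / R_total = 107 / 0.03616

Q ≈ 2960 W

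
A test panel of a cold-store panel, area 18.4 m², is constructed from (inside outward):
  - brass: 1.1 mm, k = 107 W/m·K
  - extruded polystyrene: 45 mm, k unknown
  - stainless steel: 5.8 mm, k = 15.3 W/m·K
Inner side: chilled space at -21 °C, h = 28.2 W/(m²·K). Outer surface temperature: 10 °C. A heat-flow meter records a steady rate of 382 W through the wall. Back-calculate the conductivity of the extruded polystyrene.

k ≈ 0.0309 W/(m·K)

Model the wall as resistances in series:
R_inner film = 1/(h_i·A) = 1/(28.2×18.4) = 0.001927 K/W
R_brass = L/(kA) = 0.0011/(107×18.4) = 5.587×10^-7 K/W
R_stainless steel = L/(kA) = 0.0058/(15.3×18.4) = 2.06×10^-5 K/W
Sum of known resistances R_other = 0.001948 K/W
Total R = ΔT/Q = 31/382 = 0.08115 K/W
R_extruded polystyrene = R_total − R_other = 0.0792 K/W
k = L/(R·A) = 0.045/(0.0792×18.4)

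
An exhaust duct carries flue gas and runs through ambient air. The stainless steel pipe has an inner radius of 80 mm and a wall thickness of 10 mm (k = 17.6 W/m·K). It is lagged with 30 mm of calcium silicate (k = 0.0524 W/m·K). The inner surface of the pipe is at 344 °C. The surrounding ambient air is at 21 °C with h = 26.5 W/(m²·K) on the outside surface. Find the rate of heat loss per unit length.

q′ ≈ 349 W/m

For a radial system each layer contributes R = ln(r_out/r_in)/(2πkL); films add R = 1/(hA).
R_stainless steel pipe wall = ln(90/80)/(2π×17.6×1) = 0.001065 K/W
R_calcium silicate = ln(120/90)/(2π×0.0524×1) = 0.8738 K/W
R_outer film = 1/(h_o·2πr_oL) = 1/(26.5×2π×0.12×1) = 0.05005 K/W
R_total = 0.9249 K/W
Q = ΔT/R_total = 323/0.9249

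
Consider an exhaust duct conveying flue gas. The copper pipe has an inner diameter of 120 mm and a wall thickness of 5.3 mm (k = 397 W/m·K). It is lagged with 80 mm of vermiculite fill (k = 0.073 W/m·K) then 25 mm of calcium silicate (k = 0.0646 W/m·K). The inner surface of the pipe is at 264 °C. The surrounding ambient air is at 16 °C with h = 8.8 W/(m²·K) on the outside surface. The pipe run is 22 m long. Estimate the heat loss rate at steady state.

Q ≈ 2430 W

Radial resistances (cylindrical: R_cond = ln(r_o/r_i)/(2πkL), R_conv = 1/(h·2πrL)):
R_copper pipe wall = ln(65.3/60)/(2π×397×22) = 1.542×10^-6 K/W
R_vermiculite fill = ln(145.3/65.3)/(2π×0.073×22) = 0.07926 K/W
R_calcium silicate = ln(170.3/145.3)/(2π×0.0646×22) = 0.01778 K/W
R_outer film = 1/(h_o·2πr_oL) = 1/(8.8×2π×0.1703×22) = 0.004827 K/W
R_total = 0.1019 K/W
Q = ΔT/R_total = 248/0.1019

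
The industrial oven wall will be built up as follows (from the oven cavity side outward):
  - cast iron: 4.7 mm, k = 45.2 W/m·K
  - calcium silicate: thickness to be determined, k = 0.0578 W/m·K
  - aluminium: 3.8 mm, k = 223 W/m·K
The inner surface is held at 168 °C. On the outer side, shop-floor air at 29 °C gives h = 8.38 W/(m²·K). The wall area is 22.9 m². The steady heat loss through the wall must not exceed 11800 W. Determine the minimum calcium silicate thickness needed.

L ≈ 8.69 mm

Thermal resistances in series:
R_cast iron = L/(kA) = 0.0047/(45.2×22.9) = 4.541×10^-6 K/W
R_aluminium = L/(kA) = 0.0038/(223×22.9) = 7.441×10^-7 K/W
R_outer film = 1/(h_o·A) = 1/(8.38×22.9) = 0.005211 K/W
Sum of the known resistances R_other = 0.005216 K/W
Required total resistance R_tot = ΔT/Q_allow = 139/11800 = 0.01178 K/W
R_calcium silicate = R_tot − R_other = 0.006563 K/W
L = R·k·A = 0.006563×0.0578×22.9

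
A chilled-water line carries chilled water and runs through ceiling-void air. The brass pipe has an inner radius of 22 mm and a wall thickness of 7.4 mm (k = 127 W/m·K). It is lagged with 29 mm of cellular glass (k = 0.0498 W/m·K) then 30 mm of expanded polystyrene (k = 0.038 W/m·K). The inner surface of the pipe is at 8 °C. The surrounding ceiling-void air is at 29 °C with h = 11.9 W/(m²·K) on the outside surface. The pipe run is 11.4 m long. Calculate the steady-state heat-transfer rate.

Q ≈ 58.7 W

For a radial system each layer contributes R = ln(r_out/r_in)/(2πkL); films add R = 1/(hA).
R_brass pipe wall = ln(29.4/22)/(2π×127×11.4) = 3.187×10^-5 K/W
R_cellular glass = ln(58.4/29.4)/(2π×0.0498×11.4) = 0.1924 K/W
R_expanded polystyrene = ln(88.4/58.4)/(2π×0.038×11.4) = 0.1523 K/W
R_outer film = 1/(h_o·2πr_oL) = 1/(11.9×2π×0.0884×11.4) = 0.01327 K/W
R_total = 0.358 K/W
Q = ΔT/R_total = 21/0.358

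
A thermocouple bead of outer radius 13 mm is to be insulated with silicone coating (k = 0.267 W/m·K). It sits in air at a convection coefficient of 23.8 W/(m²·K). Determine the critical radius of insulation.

r_cr ≈ 22.4 mm

For a sphere r_cr = 2k/h = 2×0.267/23.8
r_cr = 22.4 mm; since the bare radius (13 mm) is below r_cr, adding a thin layer of insulation will *increase* heat loss.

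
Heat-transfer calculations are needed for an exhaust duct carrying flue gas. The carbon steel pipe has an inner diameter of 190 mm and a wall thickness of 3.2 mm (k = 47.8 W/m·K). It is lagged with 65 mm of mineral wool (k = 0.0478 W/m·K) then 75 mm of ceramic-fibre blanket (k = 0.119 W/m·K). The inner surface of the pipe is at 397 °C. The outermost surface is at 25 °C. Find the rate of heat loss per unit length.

Radial resistances (cylindrical: R_cond = ln(r_o/r_i)/(2πkL), R_conv = 1/(h·2πrL)):
R_carbon steel pipe wall = ln(98.2/95)/(2π×47.8×1) = 1.103×10^-4 K/W
R_mineral wool = ln(163.2/98.2)/(2π×0.0478×1) = 1.691 K/W
R_ceramic-fibre blanket = ln(238.2/163.2)/(2π×0.119×1) = 0.5057 K/W
R_total = 2.197 K/W
Q = ΔT/R_total = 372/2.197

q′ ≈ 169 W/m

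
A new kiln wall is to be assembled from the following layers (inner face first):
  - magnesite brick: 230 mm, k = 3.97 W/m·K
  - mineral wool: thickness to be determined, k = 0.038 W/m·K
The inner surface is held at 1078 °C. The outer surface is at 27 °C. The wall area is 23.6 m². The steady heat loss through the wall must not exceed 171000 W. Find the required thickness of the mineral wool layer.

Series thermal resistances:
R_magnesite brick = L/(kA) = 0.23/(3.97×23.6) = 0.002455 K/W
Sum of the known resistances R_other = 0.002455 K/W
Required total resistance R_tot = ΔT/Q_allow = 1051/171000 = 0.006146 K/W
R_mineral wool = R_tot − R_other = 0.003691 K/W
L = R·k·A = 0.003691×0.038×23.6

L ≈ 3.31 mm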